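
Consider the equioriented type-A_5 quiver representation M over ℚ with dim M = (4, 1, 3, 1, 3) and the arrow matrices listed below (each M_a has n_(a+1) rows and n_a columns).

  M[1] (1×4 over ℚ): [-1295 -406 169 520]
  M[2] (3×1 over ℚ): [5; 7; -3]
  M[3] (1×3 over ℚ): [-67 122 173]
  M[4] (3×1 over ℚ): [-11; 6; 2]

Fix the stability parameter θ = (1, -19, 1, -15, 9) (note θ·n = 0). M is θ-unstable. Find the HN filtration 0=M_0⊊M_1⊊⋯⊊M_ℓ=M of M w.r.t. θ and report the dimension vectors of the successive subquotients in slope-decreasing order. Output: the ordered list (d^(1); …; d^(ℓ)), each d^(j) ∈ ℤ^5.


Barcode: M ≅ I[1,1]^3, I[1,3], I[3,3], I[3,5], I[5,5]^2. HN layers by μ_θ (4 steps, strictly decreasing):
  μ^(1)=9; μ^(2)=1; μ^(3)=-7; μ^(4)=-9

((0, 0, 0, 0, 3); (3, 0, 2, 0, 0); (0, 0, 1, 1, 0); (1, 1, 0, 0, 0))


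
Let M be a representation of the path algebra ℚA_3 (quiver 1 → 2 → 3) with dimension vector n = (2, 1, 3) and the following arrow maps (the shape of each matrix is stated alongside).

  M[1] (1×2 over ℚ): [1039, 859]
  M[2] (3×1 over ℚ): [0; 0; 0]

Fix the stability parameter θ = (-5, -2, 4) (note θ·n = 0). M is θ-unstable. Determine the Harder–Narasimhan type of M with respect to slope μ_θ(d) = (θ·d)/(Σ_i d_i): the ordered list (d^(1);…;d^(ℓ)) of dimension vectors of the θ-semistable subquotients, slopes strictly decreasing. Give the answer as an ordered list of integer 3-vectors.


Via rank(M_{q-1}∘⋯∘M_p): M ≅ I[1,1], I[1,2], I[3,3]^3.
μ_θ-semistable layers: μ^(1)=4; μ^(2)=-2; μ^(3)=-5

((0, 0, 3); (0, 1, 0); (2, 0, 0))


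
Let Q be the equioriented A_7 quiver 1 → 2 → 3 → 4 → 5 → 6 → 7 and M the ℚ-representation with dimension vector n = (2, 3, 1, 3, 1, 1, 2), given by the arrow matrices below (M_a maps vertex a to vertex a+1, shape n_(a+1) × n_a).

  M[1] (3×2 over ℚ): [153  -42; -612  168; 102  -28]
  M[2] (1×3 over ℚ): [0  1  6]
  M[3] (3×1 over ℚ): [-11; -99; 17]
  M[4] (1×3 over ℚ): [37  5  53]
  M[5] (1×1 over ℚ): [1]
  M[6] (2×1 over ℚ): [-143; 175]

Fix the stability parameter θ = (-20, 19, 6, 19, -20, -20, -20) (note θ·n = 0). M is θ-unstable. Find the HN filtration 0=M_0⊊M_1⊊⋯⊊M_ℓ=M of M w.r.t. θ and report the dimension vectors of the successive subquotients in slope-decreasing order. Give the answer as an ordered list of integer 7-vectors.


Interval decomposition of M: I[1,1], I[1,2], I[2,2], I[2,7], I[4,4]^2, I[7,7].
HN type (ℓ=3): μ^(1)=19; μ^(2)=-8/3; μ^(3)=-20

((0, 2, 0, 2, 0, 0, 0); (0, 1, 1, 1, 1, 1, 1); (2, 0, 0, 0, 0, 0, 1))


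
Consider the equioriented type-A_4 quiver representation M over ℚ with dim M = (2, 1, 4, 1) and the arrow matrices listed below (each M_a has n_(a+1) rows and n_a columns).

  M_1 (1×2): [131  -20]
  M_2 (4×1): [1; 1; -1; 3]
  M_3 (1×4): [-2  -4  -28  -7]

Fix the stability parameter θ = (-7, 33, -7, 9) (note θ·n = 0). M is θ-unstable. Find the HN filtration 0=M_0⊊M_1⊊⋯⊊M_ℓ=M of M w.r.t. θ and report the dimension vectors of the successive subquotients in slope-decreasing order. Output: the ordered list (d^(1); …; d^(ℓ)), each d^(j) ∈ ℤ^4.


Via rank(M_{q-1}∘⋯∘M_p): M ≅ I[1,1], I[1,4], I[3,3]^3.
μ_θ-semistable layers: μ^(1)=35/3; μ^(2)=-7

((0, 1, 1, 1); (2, 0, 3, 0))


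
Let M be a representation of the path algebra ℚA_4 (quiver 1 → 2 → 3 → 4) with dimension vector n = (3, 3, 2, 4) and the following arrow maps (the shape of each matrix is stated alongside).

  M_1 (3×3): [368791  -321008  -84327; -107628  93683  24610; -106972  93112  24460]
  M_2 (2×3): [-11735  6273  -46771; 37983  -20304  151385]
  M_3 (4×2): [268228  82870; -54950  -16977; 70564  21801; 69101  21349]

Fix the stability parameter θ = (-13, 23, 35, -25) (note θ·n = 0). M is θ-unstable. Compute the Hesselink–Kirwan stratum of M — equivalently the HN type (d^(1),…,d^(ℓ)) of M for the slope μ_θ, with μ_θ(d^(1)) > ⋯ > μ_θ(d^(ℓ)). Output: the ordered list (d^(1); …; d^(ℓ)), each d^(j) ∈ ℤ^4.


Barcode: M ≅ I[1,1], I[1,4]^2, I[2,2], I[4,4]^2. HN layers by μ_θ (4 steps, strictly decreasing):
  μ^(1)=23; μ^(2)=11; μ^(3)=-13; μ^(4)=-25

((0, 1, 0, 0); (0, 2, 2, 2); (3, 0, 0, 0); (0, 0, 0, 2))


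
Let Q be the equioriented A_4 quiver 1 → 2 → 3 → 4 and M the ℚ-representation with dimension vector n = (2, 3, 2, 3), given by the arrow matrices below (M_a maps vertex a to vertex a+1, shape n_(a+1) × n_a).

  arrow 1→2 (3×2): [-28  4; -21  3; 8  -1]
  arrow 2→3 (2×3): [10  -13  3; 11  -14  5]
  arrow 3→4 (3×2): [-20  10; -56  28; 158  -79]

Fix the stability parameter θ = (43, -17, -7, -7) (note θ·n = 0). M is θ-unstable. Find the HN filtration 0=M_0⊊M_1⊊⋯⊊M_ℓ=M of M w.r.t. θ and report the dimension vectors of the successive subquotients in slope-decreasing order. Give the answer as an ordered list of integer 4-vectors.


Via rank(M_{q-1}∘⋯∘M_p): M ≅ I[1,3], I[1,4], I[2,2], I[4,4]^2.
μ_θ-semistable layers: μ^(1)=19/3; μ^(2)=3; μ^(3)=-7; μ^(4)=-17

((1, 1, 1, 0); (1, 1, 1, 1); (0, 0, 0, 2); (0, 1, 0, 0))


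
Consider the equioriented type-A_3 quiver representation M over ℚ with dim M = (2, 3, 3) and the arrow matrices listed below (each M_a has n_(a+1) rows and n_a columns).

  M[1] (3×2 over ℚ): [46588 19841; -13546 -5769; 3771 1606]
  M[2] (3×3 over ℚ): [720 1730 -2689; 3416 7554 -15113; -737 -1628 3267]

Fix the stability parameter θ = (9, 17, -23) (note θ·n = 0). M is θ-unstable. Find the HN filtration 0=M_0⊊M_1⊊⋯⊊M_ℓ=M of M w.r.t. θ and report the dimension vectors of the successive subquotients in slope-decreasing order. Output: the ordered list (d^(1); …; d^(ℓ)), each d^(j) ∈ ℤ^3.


Barcode: M ≅ I[1,3]^2, I[2,2], I[3,3]. HN layers by μ_θ (3 steps, strictly decreasing):
  μ^(1)=17; μ^(2)=1; μ^(3)=-23

((0, 1, 0); (2, 2, 2); (0, 0, 1))


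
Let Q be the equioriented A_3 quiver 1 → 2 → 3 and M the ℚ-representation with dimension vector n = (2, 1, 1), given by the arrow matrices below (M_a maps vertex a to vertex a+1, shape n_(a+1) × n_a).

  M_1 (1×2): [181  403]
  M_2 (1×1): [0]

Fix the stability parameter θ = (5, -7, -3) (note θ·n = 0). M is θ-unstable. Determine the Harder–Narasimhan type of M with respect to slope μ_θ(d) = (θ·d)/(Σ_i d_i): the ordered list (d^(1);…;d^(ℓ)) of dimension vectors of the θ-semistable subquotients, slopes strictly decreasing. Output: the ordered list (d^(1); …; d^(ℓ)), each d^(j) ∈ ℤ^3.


Barcode: M ≅ I[1,1], I[1,2], I[3,3]. HN layers by μ_θ (3 steps, strictly decreasing):
  μ^(1)=5; μ^(2)=-1; μ^(3)=-3

((1, 0, 0); (1, 1, 0); (0, 0, 1))


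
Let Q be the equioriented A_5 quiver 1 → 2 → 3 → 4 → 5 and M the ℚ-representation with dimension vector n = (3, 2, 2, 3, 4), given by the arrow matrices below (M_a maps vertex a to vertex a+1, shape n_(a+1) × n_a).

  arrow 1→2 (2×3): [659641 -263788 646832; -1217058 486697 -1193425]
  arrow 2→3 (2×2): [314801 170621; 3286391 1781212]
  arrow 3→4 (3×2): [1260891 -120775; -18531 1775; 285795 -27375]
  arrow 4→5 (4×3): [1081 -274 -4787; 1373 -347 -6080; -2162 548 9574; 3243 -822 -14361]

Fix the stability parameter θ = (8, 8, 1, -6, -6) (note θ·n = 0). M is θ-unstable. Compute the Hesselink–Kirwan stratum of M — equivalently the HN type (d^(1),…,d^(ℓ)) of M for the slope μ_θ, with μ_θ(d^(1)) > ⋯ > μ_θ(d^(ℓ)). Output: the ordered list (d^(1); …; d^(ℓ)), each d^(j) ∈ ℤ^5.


Barcode: M ≅ I[1,1], I[1,3], I[1,4], I[4,5]^2, I[5,5]^2. HN layers by μ_θ (4 steps, strictly decreasing):
  μ^(1)=8; μ^(2)=17/3; μ^(3)=11/4; μ^(4)=-6

((1, 0, 0, 0, 0); (1, 1, 1, 0, 0); (1, 1, 1, 1, 0); (0, 0, 0, 2, 4))


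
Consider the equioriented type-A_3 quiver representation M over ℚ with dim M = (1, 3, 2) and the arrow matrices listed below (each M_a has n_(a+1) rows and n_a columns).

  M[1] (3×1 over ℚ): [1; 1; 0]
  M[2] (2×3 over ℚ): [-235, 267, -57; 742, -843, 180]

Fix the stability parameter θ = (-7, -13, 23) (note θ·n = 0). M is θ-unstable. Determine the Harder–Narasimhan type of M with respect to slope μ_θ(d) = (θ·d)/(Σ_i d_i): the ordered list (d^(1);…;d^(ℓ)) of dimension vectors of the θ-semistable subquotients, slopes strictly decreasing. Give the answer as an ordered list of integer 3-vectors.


Barcode: M ≅ I[1,3], I[2,2], I[2,3]. HN layers by μ_θ (3 steps, strictly decreasing):
  μ^(1)=23; μ^(2)=-10; μ^(3)=-13

((0, 0, 2); (1, 1, 0); (0, 2, 0))


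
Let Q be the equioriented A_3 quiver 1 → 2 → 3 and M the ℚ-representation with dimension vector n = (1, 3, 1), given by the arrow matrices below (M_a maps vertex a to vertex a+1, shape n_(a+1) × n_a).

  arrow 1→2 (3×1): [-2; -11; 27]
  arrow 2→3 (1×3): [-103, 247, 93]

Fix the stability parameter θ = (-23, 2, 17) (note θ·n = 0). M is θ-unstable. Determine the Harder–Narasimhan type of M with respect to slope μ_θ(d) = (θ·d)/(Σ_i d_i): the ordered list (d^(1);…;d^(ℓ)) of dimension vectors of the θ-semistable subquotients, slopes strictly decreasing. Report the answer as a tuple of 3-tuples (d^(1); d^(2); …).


Interval decomposition of M: I[1,2], I[2,2], I[2,3].
HN type (ℓ=3): μ^(1)=17; μ^(2)=2; μ^(3)=-23

((0, 0, 1); (0, 3, 0); (1, 0, 0))


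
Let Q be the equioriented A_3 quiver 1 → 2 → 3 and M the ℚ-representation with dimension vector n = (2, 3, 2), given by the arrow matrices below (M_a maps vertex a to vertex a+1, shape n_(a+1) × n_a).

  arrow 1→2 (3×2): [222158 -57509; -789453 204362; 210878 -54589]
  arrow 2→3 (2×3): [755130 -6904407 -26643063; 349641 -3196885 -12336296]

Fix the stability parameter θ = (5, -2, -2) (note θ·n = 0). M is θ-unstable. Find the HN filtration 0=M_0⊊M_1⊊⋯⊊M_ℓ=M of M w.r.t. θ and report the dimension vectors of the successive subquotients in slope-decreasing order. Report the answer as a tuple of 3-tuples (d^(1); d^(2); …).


Interval decomposition of M: I[1,2], I[1,3], I[2,3].
HN type (ℓ=3): μ^(1)=3/2; μ^(2)=1/3; μ^(3)=-2

((1, 1, 0); (1, 1, 1); (0, 1, 1))


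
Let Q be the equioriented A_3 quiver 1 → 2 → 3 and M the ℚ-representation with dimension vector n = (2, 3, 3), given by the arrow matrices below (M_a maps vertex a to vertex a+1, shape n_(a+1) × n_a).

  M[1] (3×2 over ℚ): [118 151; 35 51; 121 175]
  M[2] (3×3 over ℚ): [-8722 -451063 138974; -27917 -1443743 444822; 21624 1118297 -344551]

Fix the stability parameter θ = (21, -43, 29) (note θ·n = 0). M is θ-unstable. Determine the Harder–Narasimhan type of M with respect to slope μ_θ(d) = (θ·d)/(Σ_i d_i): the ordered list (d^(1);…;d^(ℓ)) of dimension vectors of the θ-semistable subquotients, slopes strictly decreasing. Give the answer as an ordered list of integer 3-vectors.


Interval decomposition of M: I[1,3]^2, I[2,3].
HN type (ℓ=3): μ^(1)=29; μ^(2)=-11; μ^(3)=-43

((0, 0, 3); (2, 2, 0); (0, 1, 0))


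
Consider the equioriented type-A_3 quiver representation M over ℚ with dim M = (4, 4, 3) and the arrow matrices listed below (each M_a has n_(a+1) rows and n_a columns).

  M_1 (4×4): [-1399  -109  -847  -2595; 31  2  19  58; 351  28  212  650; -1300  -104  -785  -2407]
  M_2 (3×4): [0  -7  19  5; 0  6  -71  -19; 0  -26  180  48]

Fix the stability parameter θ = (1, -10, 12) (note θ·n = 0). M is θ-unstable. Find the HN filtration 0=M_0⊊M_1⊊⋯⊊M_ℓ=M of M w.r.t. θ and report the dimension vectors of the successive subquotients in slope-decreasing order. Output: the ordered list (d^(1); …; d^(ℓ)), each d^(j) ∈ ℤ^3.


Barcode: M ≅ I[1,2]^2, I[1,3]^2, I[3,3]. HN layers by μ_θ (2 steps, strictly decreasing):
  μ^(1)=12; μ^(2)=-9/2

((0, 0, 3); (4, 4, 0))


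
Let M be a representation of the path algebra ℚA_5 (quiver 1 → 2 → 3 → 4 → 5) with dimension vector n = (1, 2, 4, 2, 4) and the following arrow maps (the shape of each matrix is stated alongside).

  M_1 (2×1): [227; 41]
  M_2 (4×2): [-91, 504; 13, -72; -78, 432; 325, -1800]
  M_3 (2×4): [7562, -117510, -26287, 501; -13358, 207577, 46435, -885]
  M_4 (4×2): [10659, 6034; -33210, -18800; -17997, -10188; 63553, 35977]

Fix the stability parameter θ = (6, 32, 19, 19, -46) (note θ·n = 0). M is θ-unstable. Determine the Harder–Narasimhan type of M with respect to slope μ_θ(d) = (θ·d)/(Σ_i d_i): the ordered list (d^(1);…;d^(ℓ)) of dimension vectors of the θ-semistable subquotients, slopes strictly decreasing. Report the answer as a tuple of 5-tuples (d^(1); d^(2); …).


Barcode: M ≅ I[1,5], I[2,2], I[3,3]^2, I[3,5], I[5,5]^2. HN layers by μ_θ (5 steps, strictly decreasing):
  μ^(1)=32; μ^(2)=19; μ^(3)=6; μ^(4)=-8/3; μ^(5)=-46

((0, 1, 0, 0, 0); (0, 0, 2, 0, 0); (1, 1, 1, 1, 1); (0, 0, 1, 1, 1); (0, 0, 0, 0, 2))


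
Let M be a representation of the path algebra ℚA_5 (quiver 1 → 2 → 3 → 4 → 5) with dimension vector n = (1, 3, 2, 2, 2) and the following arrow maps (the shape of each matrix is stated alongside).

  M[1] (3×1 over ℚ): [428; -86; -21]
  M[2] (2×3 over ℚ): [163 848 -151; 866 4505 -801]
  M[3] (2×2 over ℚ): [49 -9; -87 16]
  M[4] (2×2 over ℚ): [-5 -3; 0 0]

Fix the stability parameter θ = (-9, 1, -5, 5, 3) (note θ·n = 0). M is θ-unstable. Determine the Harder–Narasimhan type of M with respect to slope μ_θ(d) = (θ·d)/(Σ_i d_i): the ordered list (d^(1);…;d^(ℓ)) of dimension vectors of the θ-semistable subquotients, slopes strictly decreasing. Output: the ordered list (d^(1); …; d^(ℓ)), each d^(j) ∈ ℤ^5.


Barcode: M ≅ I[1,5], I[2,2], I[2,4], I[5,5]. HN layers by μ_θ (6 steps, strictly decreasing):
  μ^(1)=5; μ^(2)=4; μ^(3)=3; μ^(4)=1; μ^(5)=-2; μ^(6)=-9

((0, 0, 0, 1, 0); (0, 0, 0, 1, 1); (0, 0, 0, 0, 1); (0, 1, 0, 0, 0); (0, 2, 2, 0, 0); (1, 0, 0, 0, 0))


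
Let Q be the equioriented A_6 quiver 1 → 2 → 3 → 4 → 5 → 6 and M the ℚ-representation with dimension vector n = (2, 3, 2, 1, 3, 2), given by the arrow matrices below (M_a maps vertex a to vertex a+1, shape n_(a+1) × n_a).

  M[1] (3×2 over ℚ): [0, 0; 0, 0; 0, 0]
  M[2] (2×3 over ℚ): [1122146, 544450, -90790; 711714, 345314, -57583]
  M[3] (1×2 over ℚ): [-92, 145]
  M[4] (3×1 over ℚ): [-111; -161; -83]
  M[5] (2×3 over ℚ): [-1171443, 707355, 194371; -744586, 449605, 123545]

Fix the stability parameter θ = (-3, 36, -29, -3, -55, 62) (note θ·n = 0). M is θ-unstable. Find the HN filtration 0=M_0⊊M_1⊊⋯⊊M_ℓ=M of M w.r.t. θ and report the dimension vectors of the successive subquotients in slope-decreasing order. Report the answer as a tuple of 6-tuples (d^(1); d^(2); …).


Barcode: M ≅ I[1,1]^2, I[2,2], I[2,3], I[2,6], I[5,5], I[5,6]. HN layers by μ_θ (6 steps, strictly decreasing):
  μ^(1)=62; μ^(2)=36; μ^(3)=7/2; μ^(4)=-3; μ^(5)=-51/4; μ^(6)=-55

((0, 0, 0, 0, 0, 2); (0, 1, 0, 0, 0, 0); (0, 1, 1, 0, 0, 0); (2, 0, 0, 0, 0, 0); (0, 1, 1, 1, 1, 0); (0, 0, 0, 0, 2, 0))


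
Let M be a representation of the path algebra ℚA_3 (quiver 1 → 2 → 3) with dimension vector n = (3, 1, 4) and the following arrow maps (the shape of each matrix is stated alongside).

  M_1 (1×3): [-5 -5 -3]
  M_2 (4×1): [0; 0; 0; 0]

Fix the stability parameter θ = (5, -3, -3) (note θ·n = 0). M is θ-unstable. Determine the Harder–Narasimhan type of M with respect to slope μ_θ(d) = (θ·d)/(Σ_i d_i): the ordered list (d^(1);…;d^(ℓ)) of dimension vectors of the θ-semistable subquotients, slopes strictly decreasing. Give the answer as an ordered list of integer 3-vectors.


Interval decomposition of M: I[1,1]^2, I[1,2], I[3,3]^4.
HN type (ℓ=3): μ^(1)=5; μ^(2)=1; μ^(3)=-3

((2, 0, 0); (1, 1, 0); (0, 0, 4))


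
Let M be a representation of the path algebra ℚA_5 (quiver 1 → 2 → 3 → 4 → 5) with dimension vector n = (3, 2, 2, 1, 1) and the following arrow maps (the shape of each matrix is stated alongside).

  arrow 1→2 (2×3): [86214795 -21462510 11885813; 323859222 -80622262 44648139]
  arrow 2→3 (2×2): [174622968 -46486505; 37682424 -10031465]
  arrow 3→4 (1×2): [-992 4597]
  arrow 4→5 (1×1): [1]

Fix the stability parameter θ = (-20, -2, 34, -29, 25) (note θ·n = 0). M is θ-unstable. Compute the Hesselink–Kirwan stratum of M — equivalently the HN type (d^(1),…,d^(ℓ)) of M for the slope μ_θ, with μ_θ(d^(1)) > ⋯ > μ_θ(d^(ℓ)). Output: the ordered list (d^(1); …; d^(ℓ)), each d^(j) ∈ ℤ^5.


Barcode: M ≅ I[1,1], I[1,2], I[1,5], I[3,3]. HN layers by μ_θ (5 steps, strictly decreasing):
  μ^(1)=34; μ^(2)=25; μ^(3)=5/2; μ^(4)=-2; μ^(5)=-20

((0, 0, 1, 0, 0); (0, 0, 0, 0, 1); (0, 0, 1, 1, 0); (0, 2, 0, 0, 0); (3, 0, 0, 0, 0))


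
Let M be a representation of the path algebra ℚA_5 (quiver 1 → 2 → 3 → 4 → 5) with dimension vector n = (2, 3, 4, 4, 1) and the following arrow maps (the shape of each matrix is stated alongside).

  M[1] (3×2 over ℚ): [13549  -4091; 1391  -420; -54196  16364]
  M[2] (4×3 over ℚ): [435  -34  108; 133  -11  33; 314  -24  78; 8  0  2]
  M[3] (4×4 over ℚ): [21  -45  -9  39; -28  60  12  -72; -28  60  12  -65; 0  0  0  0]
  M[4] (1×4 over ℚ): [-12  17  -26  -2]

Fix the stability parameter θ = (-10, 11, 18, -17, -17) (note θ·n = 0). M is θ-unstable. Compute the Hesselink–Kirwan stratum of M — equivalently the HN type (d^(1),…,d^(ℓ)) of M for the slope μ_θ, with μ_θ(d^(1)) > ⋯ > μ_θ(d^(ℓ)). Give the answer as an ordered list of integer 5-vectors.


Interval decomposition of M: I[1,3], I[1,4], I[2,5], I[3,3], I[4,4]^2.
HN type (ℓ=6): μ^(1)=18; μ^(2)=11; μ^(3)=4; μ^(4)=-5/4; μ^(5)=-10; μ^(6)=-17

((0, 0, 2, 0, 0); (0, 1, 0, 0, 0); (0, 1, 1, 1, 0); (0, 1, 1, 1, 1); (2, 0, 0, 0, 0); (0, 0, 0, 2, 0))


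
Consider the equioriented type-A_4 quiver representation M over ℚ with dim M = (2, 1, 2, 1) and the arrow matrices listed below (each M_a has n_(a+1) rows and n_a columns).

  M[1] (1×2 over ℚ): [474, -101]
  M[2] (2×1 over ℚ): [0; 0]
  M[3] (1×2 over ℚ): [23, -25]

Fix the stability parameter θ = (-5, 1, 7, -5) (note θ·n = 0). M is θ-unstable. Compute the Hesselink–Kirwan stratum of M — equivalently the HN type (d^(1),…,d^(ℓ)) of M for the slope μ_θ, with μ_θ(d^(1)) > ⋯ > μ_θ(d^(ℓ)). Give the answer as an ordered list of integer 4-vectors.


Via rank(M_{q-1}∘⋯∘M_p): M ≅ I[1,1], I[1,2], I[3,3], I[3,4].
μ_θ-semistable layers: μ^(1)=7; μ^(2)=1; μ^(3)=-5

((0, 0, 1, 0); (0, 1, 1, 1); (2, 0, 0, 0))


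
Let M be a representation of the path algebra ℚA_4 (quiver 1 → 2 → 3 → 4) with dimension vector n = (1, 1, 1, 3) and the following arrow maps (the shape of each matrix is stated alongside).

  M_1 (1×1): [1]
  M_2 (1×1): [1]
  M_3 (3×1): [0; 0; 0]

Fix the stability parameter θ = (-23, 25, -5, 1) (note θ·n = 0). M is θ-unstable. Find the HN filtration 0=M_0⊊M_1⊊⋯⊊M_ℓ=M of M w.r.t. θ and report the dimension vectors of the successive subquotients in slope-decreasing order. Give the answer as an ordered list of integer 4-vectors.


Via rank(M_{q-1}∘⋯∘M_p): M ≅ I[1,3], I[4,4]^3.
μ_θ-semistable layers: μ^(1)=10; μ^(2)=1; μ^(3)=-23

((0, 1, 1, 0); (0, 0, 0, 3); (1, 0, 0, 0))


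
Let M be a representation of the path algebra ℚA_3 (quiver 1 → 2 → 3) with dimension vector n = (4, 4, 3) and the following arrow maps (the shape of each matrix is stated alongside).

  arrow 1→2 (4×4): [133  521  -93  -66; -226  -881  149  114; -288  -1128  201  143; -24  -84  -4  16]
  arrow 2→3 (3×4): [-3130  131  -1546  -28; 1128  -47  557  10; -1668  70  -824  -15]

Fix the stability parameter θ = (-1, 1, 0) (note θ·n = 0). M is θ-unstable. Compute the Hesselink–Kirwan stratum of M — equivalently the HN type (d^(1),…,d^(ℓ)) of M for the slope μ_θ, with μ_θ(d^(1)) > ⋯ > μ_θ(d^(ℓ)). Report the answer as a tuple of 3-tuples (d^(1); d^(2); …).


Interval decomposition of M: I[1,1], I[1,2], I[1,3]^2, I[2,3].
HN type (ℓ=3): μ^(1)=1; μ^(2)=1/2; μ^(3)=-1

((0, 1, 0); (0, 3, 3); (4, 0, 0))


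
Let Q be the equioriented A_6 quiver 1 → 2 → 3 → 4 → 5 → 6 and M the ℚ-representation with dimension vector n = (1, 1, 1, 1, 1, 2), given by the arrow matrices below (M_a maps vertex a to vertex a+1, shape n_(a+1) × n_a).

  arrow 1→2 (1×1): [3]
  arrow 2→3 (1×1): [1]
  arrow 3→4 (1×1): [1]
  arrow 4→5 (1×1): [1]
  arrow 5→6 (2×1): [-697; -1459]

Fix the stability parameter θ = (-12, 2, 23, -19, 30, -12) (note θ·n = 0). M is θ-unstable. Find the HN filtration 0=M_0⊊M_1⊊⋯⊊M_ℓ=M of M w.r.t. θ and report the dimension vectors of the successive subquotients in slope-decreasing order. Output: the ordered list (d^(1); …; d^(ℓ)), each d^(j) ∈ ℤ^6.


Via rank(M_{q-1}∘⋯∘M_p): M ≅ I[1,6], I[6,6].
μ_θ-semistable layers: μ^(1)=9; μ^(2)=2; μ^(3)=-12

((0, 0, 0, 0, 1, 1); (0, 1, 1, 1, 0, 0); (1, 0, 0, 0, 0, 1))


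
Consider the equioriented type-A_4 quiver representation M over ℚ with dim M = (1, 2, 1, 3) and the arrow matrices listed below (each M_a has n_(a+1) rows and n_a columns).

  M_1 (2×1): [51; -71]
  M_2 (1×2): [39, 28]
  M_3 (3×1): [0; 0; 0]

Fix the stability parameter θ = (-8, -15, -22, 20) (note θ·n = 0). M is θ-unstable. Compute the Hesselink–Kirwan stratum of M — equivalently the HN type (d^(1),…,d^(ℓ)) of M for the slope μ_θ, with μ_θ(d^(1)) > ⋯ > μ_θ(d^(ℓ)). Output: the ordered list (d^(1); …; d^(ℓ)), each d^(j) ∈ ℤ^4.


Interval decomposition of M: I[1,3], I[2,2], I[4,4]^3.
HN type (ℓ=2): μ^(1)=20; μ^(2)=-15

((0, 0, 0, 3); (1, 2, 1, 0))


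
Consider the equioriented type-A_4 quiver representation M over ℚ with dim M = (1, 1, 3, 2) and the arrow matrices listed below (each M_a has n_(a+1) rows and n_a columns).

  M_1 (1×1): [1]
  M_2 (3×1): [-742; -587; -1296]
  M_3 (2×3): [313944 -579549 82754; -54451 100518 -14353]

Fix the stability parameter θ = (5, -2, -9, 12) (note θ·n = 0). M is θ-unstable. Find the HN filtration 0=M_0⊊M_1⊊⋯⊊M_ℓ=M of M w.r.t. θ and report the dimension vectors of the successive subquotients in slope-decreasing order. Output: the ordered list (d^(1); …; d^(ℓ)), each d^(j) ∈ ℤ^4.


Via rank(M_{q-1}∘⋯∘M_p): M ≅ I[1,4], I[3,3], I[3,4].
μ_θ-semistable layers: μ^(1)=12; μ^(2)=-2; μ^(3)=-9

((0, 0, 0, 2); (1, 1, 1, 0); (0, 0, 2, 0))


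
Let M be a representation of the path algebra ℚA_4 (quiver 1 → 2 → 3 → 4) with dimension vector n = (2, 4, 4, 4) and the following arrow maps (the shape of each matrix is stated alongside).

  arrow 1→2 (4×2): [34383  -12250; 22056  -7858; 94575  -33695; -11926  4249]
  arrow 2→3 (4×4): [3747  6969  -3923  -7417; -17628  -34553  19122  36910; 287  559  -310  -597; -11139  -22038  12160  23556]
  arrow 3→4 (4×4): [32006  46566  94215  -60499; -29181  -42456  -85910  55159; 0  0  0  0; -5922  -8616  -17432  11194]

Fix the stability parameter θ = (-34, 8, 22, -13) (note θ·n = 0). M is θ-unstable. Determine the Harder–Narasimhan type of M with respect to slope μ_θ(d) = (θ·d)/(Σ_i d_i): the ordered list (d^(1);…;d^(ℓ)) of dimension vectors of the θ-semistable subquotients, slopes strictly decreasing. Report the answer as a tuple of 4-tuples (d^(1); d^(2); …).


Interval decomposition of M: I[1,4]^2, I[2,3]^2, I[4,4]^2.
HN type (ℓ=5): μ^(1)=22; μ^(2)=8; μ^(3)=17/3; μ^(4)=-13; μ^(5)=-34

((0, 0, 2, 0); (0, 2, 0, 0); (0, 2, 2, 2); (0, 0, 0, 2); (2, 0, 0, 0))


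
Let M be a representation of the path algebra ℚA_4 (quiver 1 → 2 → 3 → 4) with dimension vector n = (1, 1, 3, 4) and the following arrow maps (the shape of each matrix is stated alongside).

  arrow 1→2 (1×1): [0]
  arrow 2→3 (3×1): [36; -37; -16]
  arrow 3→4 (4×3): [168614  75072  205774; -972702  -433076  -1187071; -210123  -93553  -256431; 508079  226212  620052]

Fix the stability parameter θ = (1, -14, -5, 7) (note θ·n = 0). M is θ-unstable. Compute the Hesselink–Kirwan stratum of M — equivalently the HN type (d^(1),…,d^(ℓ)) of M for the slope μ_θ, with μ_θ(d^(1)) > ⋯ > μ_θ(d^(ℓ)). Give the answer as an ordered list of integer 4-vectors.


Barcode: M ≅ I[1,1], I[2,4], I[3,4]^2, I[4,4]. HN layers by μ_θ (4 steps, strictly decreasing):
  μ^(1)=7; μ^(2)=1; μ^(3)=-5; μ^(4)=-14

((0, 0, 0, 4); (1, 0, 0, 0); (0, 0, 3, 0); (0, 1, 0, 0))


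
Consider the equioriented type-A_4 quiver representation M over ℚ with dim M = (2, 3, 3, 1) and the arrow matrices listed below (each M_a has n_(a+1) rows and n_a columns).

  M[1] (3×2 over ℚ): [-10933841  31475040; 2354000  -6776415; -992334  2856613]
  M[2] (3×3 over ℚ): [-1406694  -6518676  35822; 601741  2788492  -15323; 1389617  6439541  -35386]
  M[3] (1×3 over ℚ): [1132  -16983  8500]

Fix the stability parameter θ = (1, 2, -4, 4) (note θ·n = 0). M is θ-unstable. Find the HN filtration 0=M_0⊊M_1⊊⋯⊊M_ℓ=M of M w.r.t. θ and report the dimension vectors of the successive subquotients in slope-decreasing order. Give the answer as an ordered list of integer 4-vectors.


Interval decomposition of M: I[1,2], I[1,4], I[2,3], I[3,3].
HN type (ℓ=6): μ^(1)=4; μ^(2)=2; μ^(3)=1; μ^(4)=-1/3; μ^(5)=-1; μ^(6)=-4

((0, 0, 0, 1); (0, 1, 0, 0); (1, 0, 0, 0); (1, 1, 1, 0); (0, 1, 1, 0); (0, 0, 1, 0))


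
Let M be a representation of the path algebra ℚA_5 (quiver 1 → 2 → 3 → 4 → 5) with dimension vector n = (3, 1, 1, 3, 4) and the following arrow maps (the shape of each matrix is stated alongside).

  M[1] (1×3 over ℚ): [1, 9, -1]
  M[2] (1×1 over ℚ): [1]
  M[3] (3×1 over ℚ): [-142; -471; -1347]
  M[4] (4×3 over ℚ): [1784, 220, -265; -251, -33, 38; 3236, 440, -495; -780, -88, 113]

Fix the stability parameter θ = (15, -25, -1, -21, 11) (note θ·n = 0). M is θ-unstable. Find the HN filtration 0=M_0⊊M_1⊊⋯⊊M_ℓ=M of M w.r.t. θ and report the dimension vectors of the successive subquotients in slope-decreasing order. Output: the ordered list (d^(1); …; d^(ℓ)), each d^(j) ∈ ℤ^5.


Via rank(M_{q-1}∘⋯∘M_p): M ≅ I[1,1]^2, I[1,5], I[4,4], I[4,5], I[5,5]^2.
μ_θ-semistable layers: μ^(1)=15; μ^(2)=11; μ^(3)=-8; μ^(4)=-21

((2, 0, 0, 0, 0); (0, 0, 0, 0, 4); (1, 1, 1, 1, 0); (0, 0, 0, 2, 0))


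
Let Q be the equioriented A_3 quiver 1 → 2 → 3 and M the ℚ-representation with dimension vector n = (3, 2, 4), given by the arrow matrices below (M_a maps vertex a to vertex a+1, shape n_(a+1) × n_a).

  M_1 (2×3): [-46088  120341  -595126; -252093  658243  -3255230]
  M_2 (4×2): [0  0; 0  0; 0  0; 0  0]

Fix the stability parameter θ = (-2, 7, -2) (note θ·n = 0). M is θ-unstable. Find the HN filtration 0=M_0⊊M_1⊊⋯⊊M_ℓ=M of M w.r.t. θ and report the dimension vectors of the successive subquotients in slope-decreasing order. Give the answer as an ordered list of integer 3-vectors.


Interval decomposition of M: I[1,1], I[1,2]^2, I[3,3]^4.
HN type (ℓ=2): μ^(1)=7; μ^(2)=-2

((0, 2, 0); (3, 0, 4))


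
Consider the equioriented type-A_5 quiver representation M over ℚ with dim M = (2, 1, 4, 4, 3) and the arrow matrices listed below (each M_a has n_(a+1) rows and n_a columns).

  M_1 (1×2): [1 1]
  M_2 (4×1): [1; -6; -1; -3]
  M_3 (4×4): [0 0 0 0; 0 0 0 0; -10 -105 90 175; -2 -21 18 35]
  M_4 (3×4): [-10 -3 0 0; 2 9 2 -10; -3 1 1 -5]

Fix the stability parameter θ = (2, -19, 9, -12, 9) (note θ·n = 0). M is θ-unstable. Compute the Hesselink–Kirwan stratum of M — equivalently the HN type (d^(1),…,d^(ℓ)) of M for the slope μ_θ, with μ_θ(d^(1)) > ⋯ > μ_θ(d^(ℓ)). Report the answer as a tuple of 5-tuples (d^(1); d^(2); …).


Via rank(M_{q-1}∘⋯∘M_p): M ≅ I[1,1], I[1,4], I[3,3]^3, I[4,5]^3.
μ_θ-semistable layers: μ^(1)=9; μ^(2)=2; μ^(3)=-3/2; μ^(4)=-17/2; μ^(5)=-12

((0, 0, 3, 0, 3); (1, 0, 0, 0, 0); (0, 0, 1, 1, 0); (1, 1, 0, 0, 0); (0, 0, 0, 3, 0))


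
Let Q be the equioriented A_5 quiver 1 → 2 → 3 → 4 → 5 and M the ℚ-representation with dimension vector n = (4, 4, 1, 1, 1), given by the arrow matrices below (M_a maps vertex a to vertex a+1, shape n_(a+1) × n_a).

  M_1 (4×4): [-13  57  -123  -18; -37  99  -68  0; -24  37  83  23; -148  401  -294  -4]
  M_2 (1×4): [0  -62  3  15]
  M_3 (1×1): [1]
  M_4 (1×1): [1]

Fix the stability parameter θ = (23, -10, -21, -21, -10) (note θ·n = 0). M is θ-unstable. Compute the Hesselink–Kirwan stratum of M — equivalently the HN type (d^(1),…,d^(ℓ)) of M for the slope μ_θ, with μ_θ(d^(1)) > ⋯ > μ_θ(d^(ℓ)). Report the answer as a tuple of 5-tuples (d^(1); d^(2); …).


Interval decomposition of M: I[1,2]^3, I[1,5].
HN type (ℓ=2): μ^(1)=13/2; μ^(2)=-39/5

((3, 3, 0, 0, 0); (1, 1, 1, 1, 1))


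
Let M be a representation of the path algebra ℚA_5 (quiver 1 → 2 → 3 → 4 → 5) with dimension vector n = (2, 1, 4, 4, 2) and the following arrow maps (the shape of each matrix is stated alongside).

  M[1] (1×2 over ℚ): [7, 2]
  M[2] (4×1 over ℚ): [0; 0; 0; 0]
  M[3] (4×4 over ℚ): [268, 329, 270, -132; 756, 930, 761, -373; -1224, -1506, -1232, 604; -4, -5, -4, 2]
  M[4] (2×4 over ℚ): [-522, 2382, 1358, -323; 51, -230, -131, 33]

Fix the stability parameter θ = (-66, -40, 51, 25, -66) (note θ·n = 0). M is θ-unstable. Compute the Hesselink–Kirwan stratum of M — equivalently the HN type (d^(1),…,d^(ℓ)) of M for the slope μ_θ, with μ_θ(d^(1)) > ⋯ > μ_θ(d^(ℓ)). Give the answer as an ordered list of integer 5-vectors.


Via rank(M_{q-1}∘⋯∘M_p): M ≅ I[1,1], I[1,2], I[3,3]^2, I[3,4], I[3,5], I[4,4], I[4,5].
μ_θ-semistable layers: μ^(1)=51; μ^(2)=38; μ^(3)=25; μ^(4)=10/3; μ^(5)=-41/2; μ^(6)=-40; μ^(7)=-66

((0, 0, 2, 0, 0); (0, 0, 1, 1, 0); (0, 0, 0, 1, 0); (0, 0, 1, 1, 1); (0, 0, 0, 1, 1); (0, 1, 0, 0, 0); (2, 0, 0, 0, 0))


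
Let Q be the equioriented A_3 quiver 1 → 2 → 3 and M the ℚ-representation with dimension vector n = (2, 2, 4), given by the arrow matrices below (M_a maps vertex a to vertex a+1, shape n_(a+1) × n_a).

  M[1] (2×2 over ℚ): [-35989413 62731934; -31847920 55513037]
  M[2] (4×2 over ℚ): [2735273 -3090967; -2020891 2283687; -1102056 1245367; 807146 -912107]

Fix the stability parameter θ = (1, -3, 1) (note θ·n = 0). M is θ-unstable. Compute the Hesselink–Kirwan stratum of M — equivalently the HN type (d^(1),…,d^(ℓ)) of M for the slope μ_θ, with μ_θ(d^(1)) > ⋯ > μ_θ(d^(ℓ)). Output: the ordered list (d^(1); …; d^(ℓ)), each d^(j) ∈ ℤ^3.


Interval decomposition of M: I[1,3]^2, I[3,3]^2.
HN type (ℓ=2): μ^(1)=1; μ^(2)=-1

((0, 0, 4); (2, 2, 0))


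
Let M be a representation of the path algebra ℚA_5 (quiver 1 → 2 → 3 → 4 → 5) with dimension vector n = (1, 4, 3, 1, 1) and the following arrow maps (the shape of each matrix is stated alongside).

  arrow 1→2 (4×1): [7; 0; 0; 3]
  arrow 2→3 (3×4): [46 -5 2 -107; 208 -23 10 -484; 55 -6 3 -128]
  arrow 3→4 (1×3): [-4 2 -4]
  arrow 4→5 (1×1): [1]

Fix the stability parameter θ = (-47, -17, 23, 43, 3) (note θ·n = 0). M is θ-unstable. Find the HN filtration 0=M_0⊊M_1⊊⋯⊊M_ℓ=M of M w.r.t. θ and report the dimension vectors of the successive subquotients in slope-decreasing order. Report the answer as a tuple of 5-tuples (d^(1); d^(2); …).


Interval decomposition of M: I[1,3], I[2,2], I[2,3], I[2,5].
HN type (ℓ=3): μ^(1)=23; μ^(2)=-17; μ^(3)=-47

((0, 0, 3, 1, 1); (0, 4, 0, 0, 0); (1, 0, 0, 0, 0))


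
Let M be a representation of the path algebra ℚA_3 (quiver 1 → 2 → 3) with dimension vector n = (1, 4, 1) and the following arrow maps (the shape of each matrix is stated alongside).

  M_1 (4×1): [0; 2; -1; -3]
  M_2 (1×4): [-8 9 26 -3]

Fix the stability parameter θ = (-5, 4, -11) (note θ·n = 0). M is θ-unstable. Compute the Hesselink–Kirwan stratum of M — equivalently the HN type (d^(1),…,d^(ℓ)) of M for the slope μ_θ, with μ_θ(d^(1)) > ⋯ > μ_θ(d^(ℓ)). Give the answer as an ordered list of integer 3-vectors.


Barcode: M ≅ I[1,3], I[2,2]^3. HN layers by μ_θ (3 steps, strictly decreasing):
  μ^(1)=4; μ^(2)=-7/2; μ^(3)=-5

((0, 3, 0); (0, 1, 1); (1, 0, 0))


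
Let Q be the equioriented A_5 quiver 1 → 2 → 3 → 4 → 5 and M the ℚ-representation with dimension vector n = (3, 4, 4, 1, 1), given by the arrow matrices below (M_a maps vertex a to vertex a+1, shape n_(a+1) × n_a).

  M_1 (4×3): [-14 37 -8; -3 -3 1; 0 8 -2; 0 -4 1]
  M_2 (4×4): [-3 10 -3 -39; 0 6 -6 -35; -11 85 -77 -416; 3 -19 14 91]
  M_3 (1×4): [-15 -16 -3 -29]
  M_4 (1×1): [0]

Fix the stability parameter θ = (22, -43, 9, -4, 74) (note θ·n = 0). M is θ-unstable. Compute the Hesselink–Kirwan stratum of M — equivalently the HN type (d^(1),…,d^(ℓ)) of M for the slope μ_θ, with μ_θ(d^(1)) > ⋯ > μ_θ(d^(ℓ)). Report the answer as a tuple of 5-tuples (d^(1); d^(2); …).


Barcode: M ≅ I[1,3]^2, I[1,4], I[2,3], I[5,5]. HN layers by μ_θ (5 steps, strictly decreasing):
  μ^(1)=74; μ^(2)=9; μ^(3)=5/2; μ^(4)=-21/2; μ^(5)=-43

((0, 0, 0, 0, 1); (0, 0, 3, 0, 0); (0, 0, 1, 1, 0); (3, 3, 0, 0, 0); (0, 1, 0, 0, 0))


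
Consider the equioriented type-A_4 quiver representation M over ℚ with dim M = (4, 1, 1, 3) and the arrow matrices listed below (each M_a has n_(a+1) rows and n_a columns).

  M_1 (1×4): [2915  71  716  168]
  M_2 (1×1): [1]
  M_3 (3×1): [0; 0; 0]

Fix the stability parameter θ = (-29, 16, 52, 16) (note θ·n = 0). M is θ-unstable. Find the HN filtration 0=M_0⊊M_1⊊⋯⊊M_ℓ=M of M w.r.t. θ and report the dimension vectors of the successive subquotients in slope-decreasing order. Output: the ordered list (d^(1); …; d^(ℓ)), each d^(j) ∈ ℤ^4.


Barcode: M ≅ I[1,1]^3, I[1,3], I[4,4]^3. HN layers by μ_θ (3 steps, strictly decreasing):
  μ^(1)=52; μ^(2)=16; μ^(3)=-29

((0, 0, 1, 0); (0, 1, 0, 3); (4, 0, 0, 0))


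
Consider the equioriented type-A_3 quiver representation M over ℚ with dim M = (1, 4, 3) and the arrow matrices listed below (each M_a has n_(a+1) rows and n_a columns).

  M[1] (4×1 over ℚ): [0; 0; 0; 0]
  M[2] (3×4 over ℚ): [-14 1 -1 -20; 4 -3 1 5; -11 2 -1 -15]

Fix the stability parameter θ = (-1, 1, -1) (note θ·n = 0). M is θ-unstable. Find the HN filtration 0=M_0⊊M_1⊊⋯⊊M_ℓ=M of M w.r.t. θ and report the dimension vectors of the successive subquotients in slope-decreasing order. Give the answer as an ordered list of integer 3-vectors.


Via rank(M_{q-1}∘⋯∘M_p): M ≅ I[1,1], I[2,2], I[2,3]^3.
μ_θ-semistable layers: μ^(1)=1; μ^(2)=0; μ^(3)=-1

((0, 1, 0); (0, 3, 3); (1, 0, 0))


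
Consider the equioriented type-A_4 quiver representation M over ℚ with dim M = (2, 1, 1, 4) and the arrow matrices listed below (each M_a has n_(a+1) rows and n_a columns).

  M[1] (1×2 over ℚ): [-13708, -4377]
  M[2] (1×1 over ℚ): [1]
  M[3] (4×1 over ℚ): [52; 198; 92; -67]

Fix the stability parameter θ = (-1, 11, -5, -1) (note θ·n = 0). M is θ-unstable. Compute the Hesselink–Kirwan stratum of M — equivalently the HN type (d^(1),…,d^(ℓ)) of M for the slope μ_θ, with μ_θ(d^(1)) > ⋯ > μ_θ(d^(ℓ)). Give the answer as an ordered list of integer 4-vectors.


Via rank(M_{q-1}∘⋯∘M_p): M ≅ I[1,1], I[1,4], I[4,4]^3.
μ_θ-semistable layers: μ^(1)=5/3; μ^(2)=-1

((0, 1, 1, 1); (2, 0, 0, 3))


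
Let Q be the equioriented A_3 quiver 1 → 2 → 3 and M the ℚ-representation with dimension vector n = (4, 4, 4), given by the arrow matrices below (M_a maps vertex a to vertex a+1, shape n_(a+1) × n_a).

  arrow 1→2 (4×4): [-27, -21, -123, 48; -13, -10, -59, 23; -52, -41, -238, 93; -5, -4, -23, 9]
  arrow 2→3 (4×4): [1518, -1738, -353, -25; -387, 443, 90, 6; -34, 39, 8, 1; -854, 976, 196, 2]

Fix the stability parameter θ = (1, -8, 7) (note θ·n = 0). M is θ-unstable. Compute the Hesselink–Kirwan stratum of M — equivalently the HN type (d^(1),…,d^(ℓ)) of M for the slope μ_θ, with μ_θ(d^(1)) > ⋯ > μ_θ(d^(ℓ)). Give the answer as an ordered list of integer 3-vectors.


Interval decomposition of M: I[1,1]^2, I[1,3]^2, I[2,3]^2.
HN type (ℓ=4): μ^(1)=7; μ^(2)=1; μ^(3)=-7/2; μ^(4)=-8

((0, 0, 4); (2, 0, 0); (2, 2, 0); (0, 2, 0))


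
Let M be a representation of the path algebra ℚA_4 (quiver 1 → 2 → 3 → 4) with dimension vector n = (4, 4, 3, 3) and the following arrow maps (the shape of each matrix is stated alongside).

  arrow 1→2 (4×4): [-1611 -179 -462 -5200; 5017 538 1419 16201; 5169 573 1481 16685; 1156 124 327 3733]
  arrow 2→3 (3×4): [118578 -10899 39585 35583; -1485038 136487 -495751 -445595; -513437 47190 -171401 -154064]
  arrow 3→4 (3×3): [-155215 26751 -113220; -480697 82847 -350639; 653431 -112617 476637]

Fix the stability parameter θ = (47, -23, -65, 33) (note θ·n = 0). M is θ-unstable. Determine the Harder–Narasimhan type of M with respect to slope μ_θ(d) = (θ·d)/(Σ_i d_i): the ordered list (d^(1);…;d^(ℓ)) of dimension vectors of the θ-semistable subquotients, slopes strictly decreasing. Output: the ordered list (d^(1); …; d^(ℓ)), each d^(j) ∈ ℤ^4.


Interval decomposition of M: I[1,1], I[1,3], I[1,4]^2, I[2,2], I[4,4].
HN type (ℓ=4): μ^(1)=47; μ^(2)=33; μ^(3)=-41/3; μ^(4)=-23

((1, 0, 0, 0); (0, 0, 0, 3); (3, 3, 3, 0); (0, 1, 0, 0))


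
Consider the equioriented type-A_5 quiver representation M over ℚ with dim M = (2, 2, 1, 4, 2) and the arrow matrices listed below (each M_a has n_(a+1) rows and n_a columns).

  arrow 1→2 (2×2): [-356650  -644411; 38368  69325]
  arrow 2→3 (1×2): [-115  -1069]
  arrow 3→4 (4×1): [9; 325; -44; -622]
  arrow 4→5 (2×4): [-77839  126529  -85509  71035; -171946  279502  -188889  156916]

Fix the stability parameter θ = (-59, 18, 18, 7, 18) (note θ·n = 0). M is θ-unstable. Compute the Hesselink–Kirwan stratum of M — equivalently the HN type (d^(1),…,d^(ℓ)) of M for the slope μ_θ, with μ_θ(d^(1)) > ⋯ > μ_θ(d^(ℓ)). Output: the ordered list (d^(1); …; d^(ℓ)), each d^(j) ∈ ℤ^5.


Barcode: M ≅ I[1,2], I[1,4], I[4,4], I[4,5]^2. HN layers by μ_θ (4 steps, strictly decreasing):
  μ^(1)=18; μ^(2)=43/3; μ^(3)=7; μ^(4)=-59

((0, 1, 0, 0, 2); (0, 1, 1, 1, 0); (0, 0, 0, 3, 0); (2, 0, 0, 0, 0))


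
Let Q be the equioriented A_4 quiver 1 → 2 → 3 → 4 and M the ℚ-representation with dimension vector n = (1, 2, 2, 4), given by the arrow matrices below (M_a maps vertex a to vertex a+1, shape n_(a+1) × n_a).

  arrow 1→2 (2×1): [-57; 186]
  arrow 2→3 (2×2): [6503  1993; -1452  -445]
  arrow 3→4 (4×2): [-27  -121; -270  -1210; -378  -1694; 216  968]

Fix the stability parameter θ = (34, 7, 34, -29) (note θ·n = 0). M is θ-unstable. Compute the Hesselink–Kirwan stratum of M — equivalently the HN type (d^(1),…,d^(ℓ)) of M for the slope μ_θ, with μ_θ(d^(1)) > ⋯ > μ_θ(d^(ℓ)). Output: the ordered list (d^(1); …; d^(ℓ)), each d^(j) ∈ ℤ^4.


Via rank(M_{q-1}∘⋯∘M_p): M ≅ I[1,4], I[2,3], I[4,4]^3.
μ_θ-semistable layers: μ^(1)=34; μ^(2)=23/2; μ^(3)=7; μ^(4)=-29

((0, 0, 1, 0); (1, 1, 1, 1); (0, 1, 0, 0); (0, 0, 0, 3))


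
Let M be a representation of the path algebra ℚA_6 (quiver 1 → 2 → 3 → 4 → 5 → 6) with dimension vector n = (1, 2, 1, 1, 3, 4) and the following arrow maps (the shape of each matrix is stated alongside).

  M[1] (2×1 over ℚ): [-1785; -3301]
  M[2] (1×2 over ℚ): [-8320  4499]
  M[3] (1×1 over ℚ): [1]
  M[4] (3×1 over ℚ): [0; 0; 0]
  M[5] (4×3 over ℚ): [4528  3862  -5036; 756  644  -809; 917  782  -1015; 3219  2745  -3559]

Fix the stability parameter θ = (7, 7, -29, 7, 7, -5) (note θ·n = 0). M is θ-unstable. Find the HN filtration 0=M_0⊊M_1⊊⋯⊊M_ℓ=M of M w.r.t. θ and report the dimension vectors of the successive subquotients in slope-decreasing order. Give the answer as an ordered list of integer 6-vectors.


Via rank(M_{q-1}∘⋯∘M_p): M ≅ I[1,4], I[2,2], I[5,6]^3, I[6,6].
μ_θ-semistable layers: μ^(1)=7; μ^(2)=1; μ^(3)=-5

((0, 1, 0, 1, 0, 0); (0, 0, 0, 0, 3, 3); (1, 1, 1, 0, 0, 1))


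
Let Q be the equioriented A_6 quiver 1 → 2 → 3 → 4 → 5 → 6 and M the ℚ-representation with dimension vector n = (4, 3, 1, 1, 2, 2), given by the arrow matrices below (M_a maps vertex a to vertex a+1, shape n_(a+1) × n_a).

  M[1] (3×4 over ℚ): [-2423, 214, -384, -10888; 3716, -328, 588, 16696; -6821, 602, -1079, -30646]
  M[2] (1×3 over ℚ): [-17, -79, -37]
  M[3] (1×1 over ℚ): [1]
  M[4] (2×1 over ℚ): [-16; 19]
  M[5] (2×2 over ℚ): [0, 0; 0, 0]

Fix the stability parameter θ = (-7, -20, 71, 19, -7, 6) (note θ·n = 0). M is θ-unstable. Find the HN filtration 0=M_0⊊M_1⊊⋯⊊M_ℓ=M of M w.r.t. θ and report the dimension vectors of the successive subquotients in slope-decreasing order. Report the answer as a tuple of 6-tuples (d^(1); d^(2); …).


Barcode: M ≅ I[1,1]^2, I[1,2], I[1,5], I[2,2], I[5,5], I[6,6]^2. HN layers by μ_θ (5 steps, strictly decreasing):
  μ^(1)=83/3; μ^(2)=6; μ^(3)=-7; μ^(4)=-27/2; μ^(5)=-20

((0, 0, 1, 1, 1, 0); (0, 0, 0, 0, 0, 2); (2, 0, 0, 0, 1, 0); (2, 2, 0, 0, 0, 0); (0, 1, 0, 0, 0, 0))
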